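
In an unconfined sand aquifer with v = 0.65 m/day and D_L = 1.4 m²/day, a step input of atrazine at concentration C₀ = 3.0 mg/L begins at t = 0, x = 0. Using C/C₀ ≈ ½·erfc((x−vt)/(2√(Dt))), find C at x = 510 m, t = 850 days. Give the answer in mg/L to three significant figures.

2.42 mg/L

For a continuous step input, C/C₀ ≈ ½·erfc((x−vt)/(2√(Dt))).
vt = 0.65 × 850 = 552.5 m and 2√(Dt) = 2√(1.4 × 850) = 68.99 m.
Argument (x−vt)/(2√(Dt)) = (510 − 552.5)/68.99 = -0.6160; ½·erfc(-0.6160) = 0.8082.
C = 3.0 × 0.8082 = 2.42 mg/L.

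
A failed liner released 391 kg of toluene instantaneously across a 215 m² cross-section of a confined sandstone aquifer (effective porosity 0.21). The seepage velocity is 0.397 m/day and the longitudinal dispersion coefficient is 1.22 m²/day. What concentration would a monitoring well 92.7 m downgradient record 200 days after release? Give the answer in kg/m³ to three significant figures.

For an instantaneous plane source, C(x,t) = M/(n_e·A·√(4πDt)) · exp(−(x−vt)²/(4Dt)), with n_e·A the pore (flow) area.
Plume center vt = 0.397 × 200 = 79.4 m, so the well at 92.7 m is 13.3 m downgradient of the peak.
√(4πDt) = 55.37 m, giving peak height M/(n_e·A·√(4πDt)) = 391/(0.21 × 215 × 55.37) = 0.1564 kg/m³.
(x−vt)²/(4Dt) = (13.3)²/(4 × 1.22 × 200) = 0.1812; exp(−0.1812) = 0.8343.
C = 0.1564 × 0.8343 = 0.130 kg/m³.

0.130 kg/m³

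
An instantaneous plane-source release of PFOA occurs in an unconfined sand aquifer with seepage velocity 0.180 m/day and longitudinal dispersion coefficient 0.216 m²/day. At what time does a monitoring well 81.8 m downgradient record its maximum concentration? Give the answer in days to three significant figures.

For the 1D instantaneous-source solution, setting ∂C/∂t = 0 at fixed x gives v²t² + 2Dt − x² = 0, so t = (√(D² + v²x²) − D)/v².
√(D² + v²x²) = √(0.216² + 0.180² × 81.8²) = 14.73; v² = 0.0324.
t = (14.73 − 0.216)/0.0324 = 448 days (vs. the pure-advection estimate x/v = 454 d).

448 days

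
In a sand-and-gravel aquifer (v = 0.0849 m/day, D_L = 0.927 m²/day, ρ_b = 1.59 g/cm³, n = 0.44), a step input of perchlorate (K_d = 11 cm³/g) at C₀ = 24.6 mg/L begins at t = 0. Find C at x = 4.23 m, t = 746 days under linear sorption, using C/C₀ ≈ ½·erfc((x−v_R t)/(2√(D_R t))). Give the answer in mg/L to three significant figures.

Retardation factor R = 1 + ρ_b·K_d/n = 1 + 1.59 × 11/0.44 = 40.75.
Sorption retards both mechanisms: v_R = v/R = 0.002083 m/day, D_R = D/R = 0.02275 m²/day.
v_R·t = 0.002083 × 746 = 1.553918 m; 2√(D_R t) = 8.239 m; argument = (4.23 − 1.553918)/8.239 = 0.3248.
C = C₀ × ½·erfc(0.3248) = 24.6 × 0.3230 = 7.95 mg/L.

7.95 mg/L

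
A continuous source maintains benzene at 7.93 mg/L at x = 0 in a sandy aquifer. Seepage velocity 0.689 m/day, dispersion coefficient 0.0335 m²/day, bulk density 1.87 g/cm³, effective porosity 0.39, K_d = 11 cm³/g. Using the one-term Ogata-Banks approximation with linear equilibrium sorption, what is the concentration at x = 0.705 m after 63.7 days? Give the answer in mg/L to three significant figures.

5.19 mg/L

Retardation factor R = 1 + ρ_b·K_d/n = 1 + 1.87 × 11/0.39 = 53.74.
Sorption retards both mechanisms: v_R = v/R = 0.01282 m/day, D_R = D/R = 0.0006234 m²/day.
v_R·t = 0.01282 × 63.7 = 0.816634 m; 2√(D_R t) = 0.3986 m; argument = (0.705 − 0.816634)/0.3986 = -0.2801.
C = C₀ × ½·erfc(-0.2801) = 7.93 × 0.6540 = 5.19 mg/L.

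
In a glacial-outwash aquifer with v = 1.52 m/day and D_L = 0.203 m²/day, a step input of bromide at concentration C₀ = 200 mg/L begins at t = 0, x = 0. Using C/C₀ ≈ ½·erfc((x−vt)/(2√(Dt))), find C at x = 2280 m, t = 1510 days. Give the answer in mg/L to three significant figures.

146 mg/L

For a continuous step input, C/C₀ ≈ ½·erfc((x−vt)/(2√(Dt))).
vt = 1.52 × 1510 = 2295.2 m and 2√(Dt) = 2√(0.203 × 1510) = 35.02 m.
Argument (x−vt)/(2√(Dt)) = (2280 − 2295.2)/35.02 = -0.4340; ½·erfc(-0.4340) = 0.7303.
C = 200 × 0.7303 = 146 mg/L.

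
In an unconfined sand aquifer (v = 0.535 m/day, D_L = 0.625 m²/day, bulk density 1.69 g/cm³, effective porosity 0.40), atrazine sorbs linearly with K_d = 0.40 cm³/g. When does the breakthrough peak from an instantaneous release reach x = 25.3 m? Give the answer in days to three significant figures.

Retardation factor R = 1 + ρ_b·K_d/n = 1 + 1.69 × 0.40/0.40 = 2.690.
Sorption retards both mechanisms: v_R = v/R = 0.1989 m/day, D_R = D/R = 0.2323 m²/day.
Peak time from v_R²t² + 2D_R t − x² = 0: t = (√(D_R² + v_R²x²) − D_R)/v_R².
√(D_R² + v_R²x²) = √(0.2323² + 0.1989² × 25.3²) = 5.038; v_R² = 0.03956.
t = (5.038 − 0.2323)/0.03956 = 121 days.

121 days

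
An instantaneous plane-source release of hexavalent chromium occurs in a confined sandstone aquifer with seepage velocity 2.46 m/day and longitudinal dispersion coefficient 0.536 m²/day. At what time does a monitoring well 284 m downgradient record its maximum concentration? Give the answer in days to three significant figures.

For the 1D instantaneous-source solution, setting ∂C/∂t = 0 at fixed x gives v²t² + 2Dt − x² = 0, so t = (√(D² + v²x²) − D)/v².
√(D² + v²x²) = √(0.536² + 2.46² × 284²) = 698.6; v² = 6.0516.
t = (698.6 − 0.536)/6.0516 = 115 days (vs. the pure-advection estimate x/v = 115 d).

115 days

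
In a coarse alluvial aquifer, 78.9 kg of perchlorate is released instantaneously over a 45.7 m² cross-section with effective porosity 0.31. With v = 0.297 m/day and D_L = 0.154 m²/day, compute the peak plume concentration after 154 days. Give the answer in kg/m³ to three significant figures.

The peak of an instantaneous 1D plume sits at x = vt; there the Gaussian factor is 1 and C_max = M/(n_e·A·√(4πDt)), where n_e·A is the pore area the mass is dissolved in.
√(4πDt) = √(4π × 0.154 × 154) = 17.26 m, so C_max = 78.9/(0.31 × 45.7 × 17.26) = 0.323 kg/m³.

0.323 kg/m³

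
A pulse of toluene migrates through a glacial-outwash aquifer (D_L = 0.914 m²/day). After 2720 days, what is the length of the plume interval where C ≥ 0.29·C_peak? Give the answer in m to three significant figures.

222 m

The plume is Gaussian with σ = √(2Dt) = √(2 × 0.914 × 2720) = 70.51 m.
C/C_peak = exp(−Δx²/(2σ²)) = 0.29 ⇒ Δx = σ·√(−2 ln 0.29) = 70.51 × 1.573 = 110.9 m.
Width = 2Δx = 222 m.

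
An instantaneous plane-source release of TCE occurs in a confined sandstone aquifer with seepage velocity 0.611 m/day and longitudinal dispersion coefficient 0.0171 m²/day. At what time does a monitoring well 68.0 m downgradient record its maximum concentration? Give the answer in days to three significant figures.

111 days

For the 1D instantaneous-source solution, setting ∂C/∂t = 0 at fixed x gives v²t² + 2Dt − x² = 0, so t = (√(D² + v²x²) − D)/v².
√(D² + v²x²) = √(0.0171² + 0.611² × 68.0²) = 41.55; v² = 0.373321.
t = (41.55 − 0.0171)/0.373321 = 111 days (vs. the pure-advection estimate x/v = 111 d).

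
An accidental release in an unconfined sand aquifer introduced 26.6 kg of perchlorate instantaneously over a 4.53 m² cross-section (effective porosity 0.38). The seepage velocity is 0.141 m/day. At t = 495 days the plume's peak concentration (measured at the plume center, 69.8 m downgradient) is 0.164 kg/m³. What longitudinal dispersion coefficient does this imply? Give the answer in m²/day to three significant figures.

At the plume center C_max = M/(n_e·A·√(4πDt)), so D = M²/(4πt·(n_e·A·C_max)²).
n_e·A·C_max = 0.38 × 4.53 × 0.164 = 0.2823 kg/m.
D = 26.6²/(4π × 495 × 0.2823²) = 1.43 m²/day.

1.43 m²/day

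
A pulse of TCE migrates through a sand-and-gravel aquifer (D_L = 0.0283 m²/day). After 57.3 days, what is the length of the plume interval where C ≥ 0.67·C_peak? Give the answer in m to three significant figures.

3.22 m

The plume is Gaussian with σ = √(2Dt) = √(2 × 0.0283 × 57.3) = 1.801 m.
C/C_peak = exp(−Δx²/(2σ²)) = 0.67 ⇒ Δx = σ·√(−2 ln 0.67) = 1.801 × 0.8950 = 1.612 m.
Width = 2Δx = 3.22 m.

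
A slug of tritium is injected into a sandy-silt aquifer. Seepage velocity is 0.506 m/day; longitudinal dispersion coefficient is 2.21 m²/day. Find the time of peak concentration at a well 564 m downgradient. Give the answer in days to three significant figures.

1110 days

For the 1D instantaneous-source solution, setting ∂C/∂t = 0 at fixed x gives v²t² + 2Dt − x² = 0, so t = (√(D² + v²x²) − D)/v².
√(D² + v²x²) = √(2.21² + 0.506² × 564²) = 285.4; v² = 0.256036.
t = (285.4 − 2.21)/0.256036 = 1110 days (vs. the pure-advection estimate x/v = 1110 d).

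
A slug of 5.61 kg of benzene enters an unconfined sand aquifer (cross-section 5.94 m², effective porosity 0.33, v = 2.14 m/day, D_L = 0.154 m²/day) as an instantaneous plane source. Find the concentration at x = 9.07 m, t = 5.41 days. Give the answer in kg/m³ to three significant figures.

0.134 kg/m³

For an instantaneous plane source, C(x,t) = M/(n_e·A·√(4πDt)) · exp(−(x−vt)²/(4Dt)), with n_e·A the pore (flow) area.
Plume center vt = 2.14 × 5.41 = 11.5774 m, so the well at 9.07 m is 2.5074 m upgradient of the peak.
√(4πDt) = 3.236 m, giving peak height M/(n_e·A·√(4πDt)) = 5.61/(0.33 × 5.94 × 3.236) = 0.8844 kg/m³.
(x−vt)²/(4Dt) = (-2.5074)²/(4 × 0.154 × 5.41) = 1.887; exp(−1.887) = 0.1515.
C = 0.8844 × 0.1515 = 0.134 kg/m³.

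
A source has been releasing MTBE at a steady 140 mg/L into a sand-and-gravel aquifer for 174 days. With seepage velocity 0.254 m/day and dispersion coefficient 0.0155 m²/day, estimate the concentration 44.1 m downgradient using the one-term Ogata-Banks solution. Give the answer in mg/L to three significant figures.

72.3 mg/L

For a continuous step input, C/C₀ ≈ ½·erfc((x−vt)/(2√(Dt))).
vt = 0.254 × 174 = 44.196 m and 2√(Dt) = 2√(0.0155 × 174) = 3.285 m.
Argument (x−vt)/(2√(Dt)) = (44.1 − 44.196)/3.285 = -0.02922; ½·erfc(-0.02922) = 0.5165.
C = 140 × 0.5165 = 72.3 mg/L.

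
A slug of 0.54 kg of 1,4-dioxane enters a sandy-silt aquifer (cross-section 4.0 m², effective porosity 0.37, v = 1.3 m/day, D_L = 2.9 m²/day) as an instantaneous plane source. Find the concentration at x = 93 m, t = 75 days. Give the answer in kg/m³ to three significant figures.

For an instantaneous plane source, C(x,t) = M/(n_e·A·√(4πDt)) · exp(−(x−vt)²/(4Dt)), with n_e·A the pore (flow) area.
Plume center vt = 1.3 × 75 = 97.5 m, so the well at 93 m is 4.5 m upgradient of the peak.
√(4πDt) = 52.28 m, giving peak height M/(n_e·A·√(4πDt)) = 0.54/(0.37 × 4.0 × 52.28) = 0.006979 kg/m³.
(x−vt)²/(4Dt) = (-4.5)²/(4 × 2.9 × 75) = 0.02328; exp(−0.02328) = 0.9770.
C = 0.006979 × 0.9770 = 0.00682 kg/m³.

0.00682 kg/m³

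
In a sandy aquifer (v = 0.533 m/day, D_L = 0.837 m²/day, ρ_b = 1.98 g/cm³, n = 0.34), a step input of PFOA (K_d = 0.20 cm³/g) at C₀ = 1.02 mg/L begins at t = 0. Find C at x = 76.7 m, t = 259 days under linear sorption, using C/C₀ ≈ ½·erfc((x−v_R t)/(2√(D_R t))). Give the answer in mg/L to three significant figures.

Retardation factor R = 1 + ρ_b·K_d/n = 1 + 1.98 × 0.20/0.34 = 2.165.
Sorption retards both mechanisms: v_R = v/R = 0.2462 m/day, D_R = D/R = 0.3866 m²/day.
v_R·t = 0.2462 × 259 = 63.7658 m; 2√(D_R t) = 20.01 m; argument = (76.7 − 63.7658)/20.01 = 0.6464.
C = C₀ × ½·erfc(0.6464) = 1.02 × 0.1803 = 0.184 mg/L.

0.184 mg/L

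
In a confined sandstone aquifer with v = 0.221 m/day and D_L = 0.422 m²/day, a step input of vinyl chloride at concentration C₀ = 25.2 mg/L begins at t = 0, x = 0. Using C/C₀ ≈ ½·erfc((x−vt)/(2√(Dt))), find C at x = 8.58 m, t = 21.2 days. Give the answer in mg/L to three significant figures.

4.50 mg/L

For a continuous step input, C/C₀ ≈ ½·erfc((x−vt)/(2√(Dt))).
vt = 0.221 × 21.2 = 4.6852 m and 2√(Dt) = 2√(0.422 × 21.2) = 5.982 m.
Argument (x−vt)/(2√(Dt)) = (8.58 − 4.6852)/5.982 = 0.6511; ½·erfc(0.6511) = 0.1786.
C = 25.2 × 0.1786 = 4.50 mg/L.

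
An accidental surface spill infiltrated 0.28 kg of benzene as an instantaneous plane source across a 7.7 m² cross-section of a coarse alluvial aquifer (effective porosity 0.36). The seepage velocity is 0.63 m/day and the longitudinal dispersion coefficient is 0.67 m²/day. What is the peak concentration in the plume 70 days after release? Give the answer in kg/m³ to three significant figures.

The peak of an instantaneous 1D plume sits at x = vt; there the Gaussian factor is 1 and C_max = M/(n_e·A·√(4πDt)), where n_e·A is the pore area the mass is dissolved in.
√(4πDt) = √(4π × 0.67 × 70) = 24.28 m, so C_max = 0.28/(0.36 × 7.7 × 24.28) = 0.00416 kg/m³.

0.00416 kg/m³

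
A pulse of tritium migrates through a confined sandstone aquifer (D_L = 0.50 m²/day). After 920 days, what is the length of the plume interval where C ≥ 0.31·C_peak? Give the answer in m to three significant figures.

The plume is Gaussian with σ = √(2Dt) = √(2 × 0.50 × 920) = 30.33 m.
C/C_peak = exp(−Δx²/(2σ²)) = 0.31 ⇒ Δx = σ·√(−2 ln 0.31) = 30.33 × 1.530 = 46.40 m.
Width = 2Δx = 92.8 m.

92.8 m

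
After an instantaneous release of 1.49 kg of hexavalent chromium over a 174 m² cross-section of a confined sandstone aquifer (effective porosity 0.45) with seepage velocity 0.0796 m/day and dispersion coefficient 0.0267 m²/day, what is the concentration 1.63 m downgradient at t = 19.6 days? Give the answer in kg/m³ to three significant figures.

0.00740 kg/m³

For an instantaneous plane source, C(x,t) = M/(n_e·A·√(4πDt)) · exp(−(x−vt)²/(4Dt)), with n_e·A the pore (flow) area.
Plume center vt = 0.0796 × 19.6 = 1.56016 m, so the well at 1.63 m is 0.06984 m downgradient of the peak.
√(4πDt) = 2.564 m, giving peak height M/(n_e·A·√(4πDt)) = 1.49/(0.45 × 174 × 2.564) = 0.007422 kg/m³.
(x−vt)²/(4Dt) = (0.06984)²/(4 × 0.0267 × 19.6) = 0.002330; exp(−0.002330) = 0.9977.
C = 0.007422 × 0.9977 = 0.00740 kg/m³.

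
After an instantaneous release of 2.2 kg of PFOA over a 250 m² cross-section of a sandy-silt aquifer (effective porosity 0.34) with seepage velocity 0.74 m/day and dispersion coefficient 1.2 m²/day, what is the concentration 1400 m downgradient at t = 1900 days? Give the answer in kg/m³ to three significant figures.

For an instantaneous plane source, C(x,t) = M/(n_e·A·√(4πDt)) · exp(−(x−vt)²/(4Dt)), with n_e·A the pore (flow) area.
Plume center vt = 0.74 × 1900 = 1406 m, so the well at 1400 m is 6 m upgradient of the peak.
√(4πDt) = 169.3 m, giving peak height M/(n_e·A·√(4πDt)) = 2.2/(0.34 × 250 × 169.3) = 0.0001529 kg/m³.
(x−vt)²/(4Dt) = (-6)²/(4 × 1.2 × 1900) = 0.003947; exp(−0.003947) = 0.9961.
C = 0.0001529 × 0.9961 = 0.000152 kg/m³.

0.000152 kg/m³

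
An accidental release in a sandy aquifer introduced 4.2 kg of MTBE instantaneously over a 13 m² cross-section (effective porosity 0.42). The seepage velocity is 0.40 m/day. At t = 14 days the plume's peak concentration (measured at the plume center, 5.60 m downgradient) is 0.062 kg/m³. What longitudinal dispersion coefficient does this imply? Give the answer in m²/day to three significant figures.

At the plume center C_max = M/(n_e·A·√(4πDt)), so D = M²/(4πt·(n_e·A·C_max)²).
n_e·A·C_max = 0.42 × 13 × 0.062 = 0.3385 kg/m.
D = 4.2²/(4π × 14 × 0.3385²) = 0.875 m²/day.

0.875 m²/day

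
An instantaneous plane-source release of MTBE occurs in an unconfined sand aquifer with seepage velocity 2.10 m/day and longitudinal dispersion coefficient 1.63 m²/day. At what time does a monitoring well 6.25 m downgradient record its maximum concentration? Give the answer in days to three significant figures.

2.63 days

For the 1D instantaneous-source solution, setting ∂C/∂t = 0 at fixed x gives v²t² + 2Dt − x² = 0, so t = (√(D² + v²x²) − D)/v².
√(D² + v²x²) = √(1.63² + 2.10² × 6.25²) = 13.23; v² = 4.41.
t = (13.23 − 1.63)/4.41 = 2.63 days (vs. the pure-advection estimate x/v = 2.98 d).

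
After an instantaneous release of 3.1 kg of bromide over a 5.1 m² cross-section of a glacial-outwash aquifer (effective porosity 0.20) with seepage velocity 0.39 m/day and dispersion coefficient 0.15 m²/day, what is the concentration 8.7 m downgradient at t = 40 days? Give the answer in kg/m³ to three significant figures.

0.0481 kg/m³

For an instantaneous plane source, C(x,t) = M/(n_e·A·√(4πDt)) · exp(−(x−vt)²/(4Dt)), with n_e·A the pore (flow) area.
Plume center vt = 0.39 × 40 = 15.6 m, so the well at 8.7 m is 6.9 m upgradient of the peak.
√(4πDt) = 8.683 m, giving peak height M/(n_e·A·√(4πDt)) = 3.1/(0.20 × 5.1 × 8.683) = 0.3500 kg/m³.
(x−vt)²/(4Dt) = (-6.9)²/(4 × 0.15 × 40) = 1.984; exp(−1.984) = 0.1375.
C = 0.3500 × 0.1375 = 0.0481 kg/m³.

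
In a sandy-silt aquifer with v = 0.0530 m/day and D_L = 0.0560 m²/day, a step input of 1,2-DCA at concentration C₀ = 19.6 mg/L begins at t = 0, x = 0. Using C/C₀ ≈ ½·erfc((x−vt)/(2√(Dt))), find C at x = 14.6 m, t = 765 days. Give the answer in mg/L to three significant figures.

For a continuous step input, C/C₀ ≈ ½·erfc((x−vt)/(2√(Dt))).
vt = 0.0530 × 765 = 40.545 m and 2√(Dt) = 2√(0.0560 × 765) = 13.09 m.
Argument (x−vt)/(2√(Dt)) = (14.6 − 40.545)/13.09 = -1.982; ½·erfc(-1.982) = 0.9975.
C = 19.6 × 0.9975 = 19.6 mg/L.

19.6 mg/L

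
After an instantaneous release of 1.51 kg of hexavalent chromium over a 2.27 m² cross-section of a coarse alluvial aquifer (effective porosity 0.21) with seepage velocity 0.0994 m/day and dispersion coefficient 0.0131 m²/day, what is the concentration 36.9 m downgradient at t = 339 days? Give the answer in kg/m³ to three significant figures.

0.238 kg/m³

For an instantaneous plane source, C(x,t) = M/(n_e·A·√(4πDt)) · exp(−(x−vt)²/(4Dt)), with n_e·A the pore (flow) area.
Plume center vt = 0.0994 × 339 = 33.6966 m, so the well at 36.9 m is 3.2034 m downgradient of the peak.
√(4πDt) = 7.470 m, giving peak height M/(n_e·A·√(4πDt)) = 1.51/(0.21 × 2.27 × 7.470) = 0.4240 kg/m³.
(x−vt)²/(4Dt) = (3.2034)²/(4 × 0.0131 × 339) = 0.5777; exp(−0.5777) = 0.5612.
C = 0.4240 × 0.5612 = 0.238 kg/m³.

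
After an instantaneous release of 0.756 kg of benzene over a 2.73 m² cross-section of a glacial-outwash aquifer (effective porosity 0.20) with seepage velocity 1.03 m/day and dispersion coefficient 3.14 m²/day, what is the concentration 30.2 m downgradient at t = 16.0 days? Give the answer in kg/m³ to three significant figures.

0.0216 kg/m³

For an instantaneous plane source, C(x,t) = M/(n_e·A·√(4πDt)) · exp(−(x−vt)²/(4Dt)), with n_e·A the pore (flow) area.
Plume center vt = 1.03 × 16.0 = 16.48 m, so the well at 30.2 m is 13.72 m downgradient of the peak.
√(4πDt) = 25.13 m, giving peak height M/(n_e·A·√(4πDt)) = 0.756/(0.20 × 2.73 × 25.13) = 0.05510 kg/m³.
(x−vt)²/(4Dt) = (13.72)²/(4 × 3.14 × 16.0) = 0.9367; exp(−0.9367) = 0.3919.
C = 0.05510 × 0.3919 = 0.0216 kg/m³.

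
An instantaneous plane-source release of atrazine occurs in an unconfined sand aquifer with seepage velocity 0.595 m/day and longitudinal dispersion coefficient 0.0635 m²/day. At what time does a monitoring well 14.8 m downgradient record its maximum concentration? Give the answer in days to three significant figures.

24.7 days

For the 1D instantaneous-source solution, setting ∂C/∂t = 0 at fixed x gives v²t² + 2Dt − x² = 0, so t = (√(D² + v²x²) − D)/v².
√(D² + v²x²) = √(0.0635² + 0.595² × 14.8²) = 8.806; v² = 0.354025.
t = (8.806 − 0.0635)/0.354025 = 24.7 days (vs. the pure-advection estimate x/v = 24.9 d).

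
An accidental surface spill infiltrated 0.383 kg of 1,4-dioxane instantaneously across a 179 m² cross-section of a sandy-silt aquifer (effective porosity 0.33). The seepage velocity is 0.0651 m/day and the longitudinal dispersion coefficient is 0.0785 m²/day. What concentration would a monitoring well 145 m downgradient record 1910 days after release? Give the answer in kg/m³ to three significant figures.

For an instantaneous plane source, C(x,t) = M/(n_e·A·√(4πDt)) · exp(−(x−vt)²/(4Dt)), with n_e·A the pore (flow) area.
Plume center vt = 0.0651 × 1910 = 124.341 m, so the well at 145 m is 20.659 m downgradient of the peak.
√(4πDt) = 43.41 m, giving peak height M/(n_e·A·√(4πDt)) = 0.383/(0.33 × 179 × 43.41) = 0.0001494 kg/m³.
(x−vt)²/(4Dt) = (20.659)²/(4 × 0.0785 × 1910) = 0.7116; exp(−0.7116) = 0.4909.
C = 0.0001494 × 0.4909 = 7.33e-05 kg/m³.

7.33e-05 kg/m³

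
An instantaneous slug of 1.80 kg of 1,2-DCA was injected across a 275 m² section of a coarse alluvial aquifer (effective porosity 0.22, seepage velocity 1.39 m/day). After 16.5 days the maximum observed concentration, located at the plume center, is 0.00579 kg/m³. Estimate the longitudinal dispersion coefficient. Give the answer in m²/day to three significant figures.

0.127 m²/day

At the plume center C_max = M/(n_e·A·√(4πDt)), so D = M²/(4πt·(n_e·A·C_max)²).
n_e·A·C_max = 0.22 × 275 × 0.00579 = 0.3503 kg/m.
D = 1.80²/(4π × 16.5 × 0.3503²) = 0.127 m²/day.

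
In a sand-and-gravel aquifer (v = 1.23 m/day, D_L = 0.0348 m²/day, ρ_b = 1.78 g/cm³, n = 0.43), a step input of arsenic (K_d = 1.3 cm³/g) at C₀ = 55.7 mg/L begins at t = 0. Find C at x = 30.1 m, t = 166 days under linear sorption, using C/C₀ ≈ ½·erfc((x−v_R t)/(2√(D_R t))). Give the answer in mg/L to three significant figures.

51.3 mg/L

Retardation factor R = 1 + ρ_b·K_d/n = 1 + 1.78 × 1.3/0.43 = 6.381.
Sorption retards both mechanisms: v_R = v/R = 0.1928 m/day, D_R = D/R = 0.005454 m²/day.
v_R·t = 0.1928 × 166 = 32.0048 m; 2√(D_R t) = 1.903 m; argument = (30.1 − 32.0048)/1.903 = -1.001.
C = C₀ × ½·erfc(-1.001) = 55.7 × 0.9216 = 51.3 mg/L.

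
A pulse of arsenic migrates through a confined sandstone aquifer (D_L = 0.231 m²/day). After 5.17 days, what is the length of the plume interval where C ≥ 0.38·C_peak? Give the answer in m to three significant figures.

4.30 m

The plume is Gaussian with σ = √(2Dt) = √(2 × 0.231 × 5.17) = 1.545 m.
C/C_peak = exp(−Δx²/(2σ²)) = 0.38 ⇒ Δx = σ·√(−2 ln 0.38) = 1.545 × 1.391 = 2.149 m.
Width = 2Δx = 4.30 m.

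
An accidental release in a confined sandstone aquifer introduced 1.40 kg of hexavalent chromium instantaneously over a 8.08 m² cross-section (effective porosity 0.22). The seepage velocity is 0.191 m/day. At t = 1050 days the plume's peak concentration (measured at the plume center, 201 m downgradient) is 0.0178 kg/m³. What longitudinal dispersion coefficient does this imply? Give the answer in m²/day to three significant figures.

At the plume center C_max = M/(n_e·A·√(4πDt)), so D = M²/(4πt·(n_e·A·C_max)²).
n_e·A·C_max = 0.22 × 8.08 × 0.0178 = 0.03164 kg/m.
D = 1.40²/(4π × 1050 × 0.03164²) = 0.148 m²/day.

0.148 m²/day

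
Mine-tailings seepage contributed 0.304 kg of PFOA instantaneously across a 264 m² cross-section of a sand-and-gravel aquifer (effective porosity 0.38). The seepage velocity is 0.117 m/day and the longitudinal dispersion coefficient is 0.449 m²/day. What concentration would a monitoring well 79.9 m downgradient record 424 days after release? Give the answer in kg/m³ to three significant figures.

1.86e-05 kg/m³

For an instantaneous plane source, C(x,t) = M/(n_e·A·√(4πDt)) · exp(−(x−vt)²/(4Dt)), with n_e·A the pore (flow) area.
Plume center vt = 0.117 × 424 = 49.608 m, so the well at 79.9 m is 30.292 m downgradient of the peak.
√(4πDt) = 48.91 m, giving peak height M/(n_e·A·√(4πDt)) = 0.304/(0.38 × 264 × 48.91) = 6.196e-05 kg/m³.
(x−vt)²/(4Dt) = (30.292)²/(4 × 0.449 × 424) = 1.205; exp(−1.205) = 0.2997.
C = 6.196e-05 × 0.2997 = 1.86e-05 kg/m³.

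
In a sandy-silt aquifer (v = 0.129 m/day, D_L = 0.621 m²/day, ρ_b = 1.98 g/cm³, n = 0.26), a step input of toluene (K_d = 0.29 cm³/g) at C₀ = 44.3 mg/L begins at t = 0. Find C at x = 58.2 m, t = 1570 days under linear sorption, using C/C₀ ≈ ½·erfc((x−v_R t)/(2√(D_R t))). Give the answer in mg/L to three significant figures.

25.7 mg/L

Retardation factor R = 1 + ρ_b·K_d/n = 1 + 1.98 × 0.29/0.26 = 3.208.
Sorption retards both mechanisms: v_R = v/R = 0.04021 m/day, D_R = D/R = 0.1936 m²/day.
v_R·t = 0.04021 × 1570 = 63.1297 m; 2√(D_R t) = 34.87 m; argument = (58.2 − 63.1297)/34.87 = -0.1414.
C = C₀ × ½·erfc(-0.1414) = 44.3 × 0.5792 = 25.7 mg/L.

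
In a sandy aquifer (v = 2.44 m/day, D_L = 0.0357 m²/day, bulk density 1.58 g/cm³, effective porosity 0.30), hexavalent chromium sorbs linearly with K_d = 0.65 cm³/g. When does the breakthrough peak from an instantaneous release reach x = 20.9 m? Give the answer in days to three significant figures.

37.9 days

Retardation factor R = 1 + ρ_b·K_d/n = 1 + 1.58 × 0.65/0.30 = 4.423.
Sorption retards both mechanisms: v_R = v/R = 0.5517 m/day, D_R = D/R = 0.008071 m²/day.
Peak time from v_R²t² + 2D_R t − x² = 0: t = (√(D_R² + v_R²x²) − D_R)/v_R².
√(D_R² + v_R²x²) = √(0.008071² + 0.5517² × 20.9²) = 11.53; v_R² = 0.3044.
t = (11.53 − 0.008071)/0.3044 = 37.9 days.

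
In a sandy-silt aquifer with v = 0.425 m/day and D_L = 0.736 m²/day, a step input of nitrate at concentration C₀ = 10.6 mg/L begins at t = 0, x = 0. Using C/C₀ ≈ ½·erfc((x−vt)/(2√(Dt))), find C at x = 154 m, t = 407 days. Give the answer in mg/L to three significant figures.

For a continuous step input, C/C₀ ≈ ½·erfc((x−vt)/(2√(Dt))).
vt = 0.425 × 407 = 172.975 m and 2√(Dt) = 2√(0.736 × 407) = 34.62 m.
Argument (x−vt)/(2√(Dt)) = (154 − 172.975)/34.62 = -0.5481; ½·erfc(-0.5481) = 0.7809.
C = 10.6 × 0.7809 = 8.28 mg/L.

8.28 mg/L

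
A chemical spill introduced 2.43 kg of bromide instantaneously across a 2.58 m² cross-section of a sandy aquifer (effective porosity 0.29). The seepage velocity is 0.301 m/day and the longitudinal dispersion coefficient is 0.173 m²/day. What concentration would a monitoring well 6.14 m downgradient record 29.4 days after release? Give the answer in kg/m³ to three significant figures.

For an instantaneous plane source, C(x,t) = M/(n_e·A·√(4πDt)) · exp(−(x−vt)²/(4Dt)), with n_e·A the pore (flow) area.
Plume center vt = 0.301 × 29.4 = 8.8494 m, so the well at 6.14 m is 2.7094 m upgradient of the peak.
√(4πDt) = 7.995 m, giving peak height M/(n_e·A·√(4πDt)) = 2.43/(0.29 × 2.58 × 7.995) = 0.4062 kg/m³.
(x−vt)²/(4Dt) = (-2.7094)²/(4 × 0.173 × 29.4) = 0.3608; exp(−0.3608) = 0.6971.
C = 0.4062 × 0.6971 = 0.283 kg/m³.

0.283 kg/m³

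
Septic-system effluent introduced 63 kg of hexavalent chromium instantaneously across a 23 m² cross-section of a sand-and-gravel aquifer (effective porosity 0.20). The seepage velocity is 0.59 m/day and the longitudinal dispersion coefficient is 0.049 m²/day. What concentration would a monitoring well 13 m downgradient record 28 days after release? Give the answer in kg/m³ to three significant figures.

For an instantaneous plane source, C(x,t) = M/(n_e·A·√(4πDt)) · exp(−(x−vt)²/(4Dt)), with n_e·A the pore (flow) area.
Plume center vt = 0.59 × 28 = 16.52 m, so the well at 13 m is 3.52 m upgradient of the peak.
√(4πDt) = 4.152 m, giving peak height M/(n_e·A·√(4πDt)) = 63/(0.20 × 23 × 4.152) = 3.299 kg/m³.
(x−vt)²/(4Dt) = (-3.52)²/(4 × 0.049 × 28) = 2.258; exp(−2.258) = 0.1046.
C = 3.299 × 0.1046 = 0.345 kg/m³.

0.345 kg/m³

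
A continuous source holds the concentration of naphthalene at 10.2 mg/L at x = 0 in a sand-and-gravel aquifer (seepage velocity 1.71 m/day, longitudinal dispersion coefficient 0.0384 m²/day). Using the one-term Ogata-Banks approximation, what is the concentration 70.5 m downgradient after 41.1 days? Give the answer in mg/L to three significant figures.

4.60 mg/L

For a continuous step input, C/C₀ ≈ ½·erfc((x−vt)/(2√(Dt))).
vt = 1.71 × 41.1 = 70.281 m and 2√(Dt) = 2√(0.0384 × 41.1) = 2.513 m.
Argument (x−vt)/(2√(Dt)) = (70.5 − 70.281)/2.513 = 0.08715; ½·erfc(0.08715) = 0.4510.
C = 10.2 × 0.4510 = 4.60 mg/L.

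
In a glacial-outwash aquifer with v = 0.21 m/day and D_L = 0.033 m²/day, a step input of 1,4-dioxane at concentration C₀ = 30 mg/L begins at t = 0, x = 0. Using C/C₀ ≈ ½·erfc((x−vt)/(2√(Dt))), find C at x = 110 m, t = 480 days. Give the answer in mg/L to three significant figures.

1.53 mg/L

For a continuous step input, C/C₀ ≈ ½·erfc((x−vt)/(2√(Dt))).
vt = 0.21 × 480 = 100.8 m and 2√(Dt) = 2√(0.033 × 480) = 7.960 m.
Argument (x−vt)/(2√(Dt)) = (110 − 100.8)/7.960 = 1.156; ½·erfc(1.156) = 0.05104.
C = 30 × 0.05104 = 1.53 mg/L.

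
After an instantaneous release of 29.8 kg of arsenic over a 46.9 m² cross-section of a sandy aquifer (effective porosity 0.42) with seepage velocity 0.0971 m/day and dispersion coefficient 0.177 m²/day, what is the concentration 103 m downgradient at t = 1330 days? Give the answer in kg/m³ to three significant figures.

For an instantaneous plane source, C(x,t) = M/(n_e·A·√(4πDt)) · exp(−(x−vt)²/(4Dt)), with n_e·A the pore (flow) area.
Plume center vt = 0.0971 × 1330 = 129.143 m, so the well at 103 m is 26.143 m upgradient of the peak.
√(4πDt) = 54.39 m, giving peak height M/(n_e·A·√(4πDt)) = 29.8/(0.42 × 46.9 × 54.39) = 0.02781 kg/m³.
(x−vt)²/(4Dt) = (-26.143)²/(4 × 0.177 × 1330) = 0.7258; exp(−0.7258) = 0.4839.
C = 0.02781 × 0.4839 = 0.0135 kg/m³.

0.0135 kg/m³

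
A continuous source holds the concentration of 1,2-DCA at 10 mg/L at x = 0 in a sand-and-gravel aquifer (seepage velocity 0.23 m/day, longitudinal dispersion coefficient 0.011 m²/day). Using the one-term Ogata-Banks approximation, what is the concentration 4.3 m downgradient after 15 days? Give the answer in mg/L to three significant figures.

0.695 mg/L

For a continuous step input, C/C₀ ≈ ½·erfc((x−vt)/(2√(Dt))).
vt = 0.23 × 15 = 3.45 m and 2√(Dt) = 2√(0.011 × 15) = 0.8124 m.
Argument (x−vt)/(2√(Dt)) = (4.3 − 3.45)/0.8124 = 1.046; ½·erfc(1.046) = 0.06953.
C = 10 × 0.06953 = 0.695 mg/L.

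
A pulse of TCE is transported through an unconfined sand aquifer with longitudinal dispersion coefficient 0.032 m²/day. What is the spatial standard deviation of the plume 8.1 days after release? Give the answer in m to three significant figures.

Dispersive spreading gives a Gaussian with σ² = 2Dt; advection only shifts the center.
σ = √(2 × 0.032 × 8.1) = 0.720 m.

0.720 m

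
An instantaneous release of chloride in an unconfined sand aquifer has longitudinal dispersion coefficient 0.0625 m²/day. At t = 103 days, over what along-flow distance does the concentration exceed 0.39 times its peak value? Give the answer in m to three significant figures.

The plume is Gaussian with σ = √(2Dt) = √(2 × 0.0625 × 103) = 3.588 m.
C/C_peak = exp(−Δx²/(2σ²)) = 0.39 ⇒ Δx = σ·√(−2 ln 0.39) = 3.588 × 1.372 = 4.923 m.
Width = 2Δx = 9.85 m.

9.85 m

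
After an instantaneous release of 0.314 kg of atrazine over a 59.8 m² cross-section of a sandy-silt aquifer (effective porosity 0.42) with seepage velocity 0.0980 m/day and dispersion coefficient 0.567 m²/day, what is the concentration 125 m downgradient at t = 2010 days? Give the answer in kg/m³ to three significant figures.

3.35e-05 kg/m³

For an instantaneous plane source, C(x,t) = M/(n_e·A·√(4πDt)) · exp(−(x−vt)²/(4Dt)), with n_e·A the pore (flow) area.
Plume center vt = 0.0980 × 2010 = 196.98 m, so the well at 125 m is 71.98 m upgradient of the peak.
√(4πDt) = 119.7 m, giving peak height M/(n_e·A·√(4πDt)) = 0.314/(0.42 × 59.8 × 119.7) = 0.0001044 kg/m³.
(x−vt)²/(4Dt) = (-71.98)²/(4 × 0.567 × 2010) = 1.137; exp(−1.137) = 0.3208.
C = 0.0001044 × 0.3208 = 3.35e-05 kg/m³.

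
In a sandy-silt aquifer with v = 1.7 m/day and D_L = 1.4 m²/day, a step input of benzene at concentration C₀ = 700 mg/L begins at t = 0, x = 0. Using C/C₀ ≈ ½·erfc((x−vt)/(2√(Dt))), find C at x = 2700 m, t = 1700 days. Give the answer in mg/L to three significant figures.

698 mg/L

For a continuous step input, C/C₀ ≈ ½·erfc((x−vt)/(2√(Dt))).
vt = 1.7 × 1700 = 2890 m and 2√(Dt) = 2√(1.4 × 1700) = 97.57 m.
Argument (x−vt)/(2√(Dt)) = (2700 − 2890)/97.57 = -1.947; ½·erfc(-1.947) = 0.9971.
C = 700 × 0.9971 = 698 mg/L.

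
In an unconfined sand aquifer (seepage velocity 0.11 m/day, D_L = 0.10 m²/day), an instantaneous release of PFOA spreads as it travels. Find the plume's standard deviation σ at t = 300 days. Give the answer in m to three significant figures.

7.75 m

Dispersive spreading gives a Gaussian with σ² = 2Dt; advection only shifts the center.
σ = √(2 × 0.10 × 300) = 7.75 m.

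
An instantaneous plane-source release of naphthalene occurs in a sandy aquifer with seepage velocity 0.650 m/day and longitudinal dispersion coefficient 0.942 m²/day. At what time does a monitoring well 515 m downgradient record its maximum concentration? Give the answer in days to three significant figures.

790 days

For the 1D instantaneous-source solution, setting ∂C/∂t = 0 at fixed x gives v²t² + 2Dt − x² = 0, so t = (√(D² + v²x²) − D)/v².
√(D² + v²x²) = √(0.942² + 0.650² × 515²) = 334.8; v² = 0.4225.
t = (334.8 − 0.942)/0.4225 = 790 days (vs. the pure-advection estimate x/v = 792 d).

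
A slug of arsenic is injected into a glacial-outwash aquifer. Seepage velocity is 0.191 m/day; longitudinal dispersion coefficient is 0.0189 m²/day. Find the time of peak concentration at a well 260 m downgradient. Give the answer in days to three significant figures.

For the 1D instantaneous-source solution, setting ∂C/∂t = 0 at fixed x gives v²t² + 2Dt − x² = 0, so t = (√(D² + v²x²) − D)/v².
√(D² + v²x²) = √(0.0189² + 0.191² × 260²) = 49.66; v² = 0.036481.
t = (49.66 − 0.0189)/0.036481 = 1360 days (vs. the pure-advection estimate x/v = 1360 d).

1360 days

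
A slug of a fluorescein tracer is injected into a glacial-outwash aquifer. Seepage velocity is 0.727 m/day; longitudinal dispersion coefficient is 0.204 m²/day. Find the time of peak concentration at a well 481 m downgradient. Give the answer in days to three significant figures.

661 days

For the 1D instantaneous-source solution, setting ∂C/∂t = 0 at fixed x gives v²t² + 2Dt − x² = 0, so t = (√(D² + v²x²) − D)/v².
√(D² + v²x²) = √(0.204² + 0.727² × 481²) = 349.7; v² = 0.528529.
t = (349.7 − 0.204)/0.528529 = 661 days (vs. the pure-advection estimate x/v = 662 d).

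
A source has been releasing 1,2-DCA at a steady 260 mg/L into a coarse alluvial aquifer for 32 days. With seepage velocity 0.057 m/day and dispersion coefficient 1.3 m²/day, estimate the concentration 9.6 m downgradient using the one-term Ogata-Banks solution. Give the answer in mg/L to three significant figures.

For a continuous step input, C/C₀ ≈ ½·erfc((x−vt)/(2√(Dt))).
vt = 0.057 × 32 = 1.824 m and 2√(Dt) = 2√(1.3 × 32) = 12.90 m.
Argument (x−vt)/(2√(Dt)) = (9.6 − 1.824)/12.90 = 0.6028; ½·erfc(0.6028) = 0.1970.
C = 260 × 0.1970 = 51.2 mg/L.

51.2 mg/L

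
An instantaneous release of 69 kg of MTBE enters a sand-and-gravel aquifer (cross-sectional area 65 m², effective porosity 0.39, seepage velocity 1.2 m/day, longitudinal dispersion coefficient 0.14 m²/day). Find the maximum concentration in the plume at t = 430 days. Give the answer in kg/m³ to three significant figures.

0.0990 kg/m³

The peak of an instantaneous 1D plume sits at x = vt; there the Gaussian factor is 1 and C_max = M/(n_e·A·√(4πDt)), where n_e·A is the pore area the mass is dissolved in.
√(4πDt) = √(4π × 0.14 × 430) = 27.50 m, so C_max = 69/(0.39 × 65 × 27.50) = 0.0990 kg/m³.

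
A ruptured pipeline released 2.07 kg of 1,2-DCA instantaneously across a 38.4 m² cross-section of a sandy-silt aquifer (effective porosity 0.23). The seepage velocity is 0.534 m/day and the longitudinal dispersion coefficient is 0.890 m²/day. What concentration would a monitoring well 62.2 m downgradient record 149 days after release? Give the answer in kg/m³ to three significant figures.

For an instantaneous plane source, C(x,t) = M/(n_e·A·√(4πDt)) · exp(−(x−vt)²/(4Dt)), with n_e·A the pore (flow) area.
Plume center vt = 0.534 × 149 = 79.566 m, so the well at 62.2 m is 17.366 m upgradient of the peak.
√(4πDt) = 40.82 m, giving peak height M/(n_e·A·√(4πDt)) = 2.07/(0.23 × 38.4 × 40.82) = 0.005742 kg/m³.
(x−vt)²/(4Dt) = (-17.366)²/(4 × 0.890 × 149) = 0.5685; exp(−0.5685) = 0.5664.
C = 0.005742 × 0.5664 = 0.00325 kg/m³.

0.00325 kg/m³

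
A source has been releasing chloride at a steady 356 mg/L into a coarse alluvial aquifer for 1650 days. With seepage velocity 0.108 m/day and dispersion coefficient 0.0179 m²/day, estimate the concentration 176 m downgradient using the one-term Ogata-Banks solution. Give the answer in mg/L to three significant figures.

For a continuous step input, C/C₀ ≈ ½·erfc((x−vt)/(2√(Dt))).
vt = 0.108 × 1650 = 178.2 m and 2√(Dt) = 2√(0.0179 × 1650) = 10.87 m.
Argument (x−vt)/(2√(Dt)) = (176 − 178.2)/10.87 = -0.2024; ½·erfc(-0.2024) = 0.6127.
C = 356 × 0.6127 = 218 mg/L.

218 mg/L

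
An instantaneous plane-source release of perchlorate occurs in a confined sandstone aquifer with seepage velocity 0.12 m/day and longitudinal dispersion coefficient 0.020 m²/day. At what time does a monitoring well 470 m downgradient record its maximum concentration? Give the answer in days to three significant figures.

3920 days

For the 1D instantaneous-source solution, setting ∂C/∂t = 0 at fixed x gives v²t² + 2Dt − x² = 0, so t = (√(D² + v²x²) − D)/v².
√(D² + v²x²) = √(0.020² + 0.12² × 470²) = 56.40; v² = 0.0144.
t = (56.40 − 0.020)/0.0144 = 3920 days (vs. the pure-advection estimate x/v = 3920 d).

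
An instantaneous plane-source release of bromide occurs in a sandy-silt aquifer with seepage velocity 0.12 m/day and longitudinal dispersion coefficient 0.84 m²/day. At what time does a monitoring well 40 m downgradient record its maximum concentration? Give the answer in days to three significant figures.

280 days

For the 1D instantaneous-source solution, setting ∂C/∂t = 0 at fixed x gives v²t² + 2Dt − x² = 0, so t = (√(D² + v²x²) − D)/v².
√(D² + v²x²) = √(0.84² + 0.12² × 40²) = 4.873; v² = 0.0144.
t = (4.873 − 0.84)/0.0144 = 280 days (vs. the pure-advection estimate x/v = 333 d).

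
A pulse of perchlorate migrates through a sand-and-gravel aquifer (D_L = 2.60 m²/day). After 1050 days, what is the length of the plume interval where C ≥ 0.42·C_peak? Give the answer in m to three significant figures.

195 m

The plume is Gaussian with σ = √(2Dt) = √(2 × 2.60 × 1050) = 73.89 m.
C/C_peak = exp(−Δx²/(2σ²)) = 0.42 ⇒ Δx = σ·√(−2 ln 0.42) = 73.89 × 1.317 = 97.31 m.
Width = 2Δx = 195 m.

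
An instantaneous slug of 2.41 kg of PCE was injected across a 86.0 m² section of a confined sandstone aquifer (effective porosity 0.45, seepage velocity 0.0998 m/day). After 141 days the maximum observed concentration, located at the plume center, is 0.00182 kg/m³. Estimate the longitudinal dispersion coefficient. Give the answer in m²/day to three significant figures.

0.661 m²/day

At the plume center C_max = M/(n_e·A·√(4πDt)), so D = M²/(4πt·(n_e·A·C_max)²).
n_e·A·C_max = 0.45 × 86.0 × 0.00182 = 0.07043 kg/m.
D = 2.41²/(4π × 141 × 0.07043²) = 0.661 m²/day.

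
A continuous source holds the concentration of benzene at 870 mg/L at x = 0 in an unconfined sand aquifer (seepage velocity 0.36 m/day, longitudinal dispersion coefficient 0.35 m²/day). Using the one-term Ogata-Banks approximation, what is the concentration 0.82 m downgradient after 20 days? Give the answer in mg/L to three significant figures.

832 mg/L

For a continuous step input, C/C₀ ≈ ½·erfc((x−vt)/(2√(Dt))).
vt = 0.36 × 20 = 7.2 m and 2√(Dt) = 2√(0.35 × 20) = 5.292 m.
Argument (x−vt)/(2√(Dt)) = (0.82 − 7.2)/5.292 = -1.206; ½·erfc(-1.206) = 0.9560.
C = 870 × 0.9560 = 832 mg/L.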